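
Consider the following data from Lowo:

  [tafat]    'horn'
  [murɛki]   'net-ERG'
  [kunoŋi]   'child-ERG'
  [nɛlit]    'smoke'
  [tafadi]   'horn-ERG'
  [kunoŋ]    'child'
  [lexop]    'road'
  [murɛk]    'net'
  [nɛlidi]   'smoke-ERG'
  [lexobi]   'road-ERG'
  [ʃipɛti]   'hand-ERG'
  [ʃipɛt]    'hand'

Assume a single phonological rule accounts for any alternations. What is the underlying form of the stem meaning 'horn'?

The stem for 'horn' ends in [t] in [tafat] but [d] in [tafadi].
If /t/ were underlying and a rule turned it into [d] before the ERG suffix, 'hand' would also alternate; but it has [t] in both [ʃipɛt] and [ʃipɛti].
The underlying segment must be /d/; voiced obstruents become voiceless word-finally, yielding [t] there.
Hence 'horn' is /tafad/ underlyingly.

/tafad/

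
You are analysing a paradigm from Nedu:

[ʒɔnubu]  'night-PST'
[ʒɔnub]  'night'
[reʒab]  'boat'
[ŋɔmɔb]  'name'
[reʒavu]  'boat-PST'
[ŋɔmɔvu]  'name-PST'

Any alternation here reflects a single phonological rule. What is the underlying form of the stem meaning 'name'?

/ŋɔmɔv/

In [ŋɔmɔb] and [ŋɔmɔvu] the final segment of 'name' alternates: [b] ~ [v].
The stem 'night' ([ʒɔnub], [ʒɔnubu]) shows [b] unchanged in both environments, so [b] cannot be basic with [v] derived before the PST suffix.
So /v/ is underlying, and a rule of word-final hardening — voiced fricatives become stops word-finally — gives [b].
The underlying form of 'name' is therefore /ŋɔmɔv/.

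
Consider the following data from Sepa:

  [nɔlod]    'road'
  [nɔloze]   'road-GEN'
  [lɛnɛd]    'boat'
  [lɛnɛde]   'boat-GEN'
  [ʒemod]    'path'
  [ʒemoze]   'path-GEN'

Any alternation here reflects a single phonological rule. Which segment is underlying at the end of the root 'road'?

The stem for 'road' ends in [d] in [nɔlod] but [z] in [nɔloze].
The stem 'boat' ([lɛnɛd], [lɛnɛde]) shows [d] unchanged in both environments, so [d] cannot be basic with [z] derived before the GEN suffix.
The alternation reflects word-final hardening: voiced fricatives become stops word-finally. /z/ is underlying.

/z/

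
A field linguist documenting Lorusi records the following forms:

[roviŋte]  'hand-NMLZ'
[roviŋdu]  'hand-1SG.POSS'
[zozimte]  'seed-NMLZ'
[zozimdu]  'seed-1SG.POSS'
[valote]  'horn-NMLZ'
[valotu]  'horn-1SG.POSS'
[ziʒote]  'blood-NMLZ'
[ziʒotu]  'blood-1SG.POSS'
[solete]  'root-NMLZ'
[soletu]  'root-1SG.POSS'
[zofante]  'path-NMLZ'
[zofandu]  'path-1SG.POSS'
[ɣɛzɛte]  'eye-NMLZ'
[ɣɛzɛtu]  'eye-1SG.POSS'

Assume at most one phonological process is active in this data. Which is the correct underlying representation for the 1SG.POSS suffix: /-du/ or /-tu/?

/-du/

The 1SG.POSS suffix surfaces as [-du] and [-tu], depending on the final segment of the stem.
The NMLZ suffix, which begins with [t], is invariant after every stem; so [t] is not altered by any rule here.
So the underlying form is /-du/, and voiced stops become voiceless after a vowel.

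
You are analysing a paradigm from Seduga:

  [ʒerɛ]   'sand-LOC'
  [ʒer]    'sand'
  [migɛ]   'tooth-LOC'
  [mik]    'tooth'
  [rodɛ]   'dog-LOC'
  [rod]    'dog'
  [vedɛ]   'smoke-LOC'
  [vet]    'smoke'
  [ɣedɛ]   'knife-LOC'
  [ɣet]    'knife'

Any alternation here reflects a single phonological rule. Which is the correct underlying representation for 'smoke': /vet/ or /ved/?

'smoke' shows [d] ~ [t] at the end of the stem ([vedɛ] vs [vet]).
If /d/ were underlying and a rule turned it into [t] in isolation, 'dog' would also alternate; but it has [d] in both [rodɛ] and [rod].
Therefore /t/ is basic and [d] is derived by intervocalic voicing (voiceless stops become voiced between vowels).

/vet/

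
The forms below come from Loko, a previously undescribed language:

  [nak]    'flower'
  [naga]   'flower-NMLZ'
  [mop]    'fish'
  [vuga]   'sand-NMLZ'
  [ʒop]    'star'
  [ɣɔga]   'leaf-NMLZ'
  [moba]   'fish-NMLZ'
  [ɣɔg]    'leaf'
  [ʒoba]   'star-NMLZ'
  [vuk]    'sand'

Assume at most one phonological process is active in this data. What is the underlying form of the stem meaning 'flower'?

/nak/

'flower' shows [k] ~ [g] at the end of the stem ([nak] vs [naga]).
Compare 'leaf', with invariant [g] in [ɣɔg] and [ɣɔga]: an analysis with underlying /g/ and a rule producing [k] in isolation would wrongly predict alternation here too.
So /k/ is underlying, and a rule of intervocalic voicing — voiceless stops become voiced between vowels — gives [g].
Hence 'flower' is /nak/ underlyingly.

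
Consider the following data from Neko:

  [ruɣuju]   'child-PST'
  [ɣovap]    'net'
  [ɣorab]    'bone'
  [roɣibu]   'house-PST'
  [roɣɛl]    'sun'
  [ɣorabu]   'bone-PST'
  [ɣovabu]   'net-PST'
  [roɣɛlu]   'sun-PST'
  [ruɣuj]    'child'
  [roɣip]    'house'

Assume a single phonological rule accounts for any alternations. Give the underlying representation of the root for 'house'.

/roɣip/

The root 'house' surfaces as [roɣip] and [roɣibu], with a stem-final [p] ~ [b] alternation.
Compare 'bone', with invariant [b] in [ɣorab] and [ɣorabu]: an analysis with underlying /b/ and a rule producing [p] in isolation would wrongly predict alternation here too.
The underlying segment must be /p/; voiceless stops become voiced between vowels, yielding [b] there.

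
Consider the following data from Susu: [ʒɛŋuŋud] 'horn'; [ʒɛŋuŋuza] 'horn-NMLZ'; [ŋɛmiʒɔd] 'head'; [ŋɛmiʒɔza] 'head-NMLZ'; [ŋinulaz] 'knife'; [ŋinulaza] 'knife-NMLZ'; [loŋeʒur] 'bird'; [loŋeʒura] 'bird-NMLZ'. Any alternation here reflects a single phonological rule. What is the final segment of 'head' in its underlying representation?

/d/

The stem for 'head' ends in [d] in [ŋɛmiʒɔd] but [z] in [ŋɛmiʒɔza].
Compare 'knife', with invariant [z] in [ŋinulaz] and [ŋinulaza]: an analysis with underlying /z/ and a rule producing [d] in isolation would wrongly predict alternation here too.
Therefore /d/ is basic and [z] is derived by intervocalic spirantization (voiced stops become fricatives between vowels).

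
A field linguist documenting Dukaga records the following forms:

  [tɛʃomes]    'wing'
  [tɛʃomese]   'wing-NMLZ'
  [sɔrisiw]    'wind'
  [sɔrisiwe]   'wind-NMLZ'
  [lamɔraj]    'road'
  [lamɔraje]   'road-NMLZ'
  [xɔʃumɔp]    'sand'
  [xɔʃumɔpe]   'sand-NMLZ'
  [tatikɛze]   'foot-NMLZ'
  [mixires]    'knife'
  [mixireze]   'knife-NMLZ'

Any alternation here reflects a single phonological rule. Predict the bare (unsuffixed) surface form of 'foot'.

'knife' shows [s] ~ [z] at the end of the stem ([mixires] vs [mixireze]).
If /s/ were underlying and a rule turned it into [z] before the NMLZ suffix, 'wing' would also alternate; but it has [s] in both [tɛʃomes] and [tɛʃomese].
The alternation reflects word-final obstruent devoicing: voiced obstruents become voiceless word-finally. /z/ is underlying.
The one attested form of 'foot', [tatikɛze], shows underlying /tatikɛz/. Applying the same rule word-finally gives [tatikɛs].

[tatikɛs]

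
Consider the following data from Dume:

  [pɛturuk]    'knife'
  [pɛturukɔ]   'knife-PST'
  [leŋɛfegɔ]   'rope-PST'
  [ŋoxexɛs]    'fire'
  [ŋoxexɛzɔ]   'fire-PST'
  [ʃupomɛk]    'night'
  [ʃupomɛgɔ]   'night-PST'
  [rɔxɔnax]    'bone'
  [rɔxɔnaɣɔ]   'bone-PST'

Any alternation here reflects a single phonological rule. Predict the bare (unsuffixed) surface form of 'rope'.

The root 'night' surfaces as [ʃupomɛk] and [ʃupomɛgɔ], with a stem-final [k] ~ [g] alternation.
Compare 'knife', with invariant [k] in [pɛturuk] and [pɛturukɔ]: an analysis with underlying /k/ and a rule producing [g] before the PST suffix would wrongly predict alternation here too.
Therefore /g/ is basic and [k] is derived by word-final obstruent devoicing (voiced obstruents become voiceless word-finally).
From [leŋɛfegɔ] the stem 'rope' is /leŋɛfeg/; word-finally this yields [leŋɛfek].

[leŋɛfek]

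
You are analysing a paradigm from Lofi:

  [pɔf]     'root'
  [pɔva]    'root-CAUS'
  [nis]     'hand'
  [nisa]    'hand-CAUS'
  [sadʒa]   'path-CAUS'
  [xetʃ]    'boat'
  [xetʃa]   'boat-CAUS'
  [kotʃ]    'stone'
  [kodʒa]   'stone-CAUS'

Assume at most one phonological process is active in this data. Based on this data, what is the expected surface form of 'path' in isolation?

The root 'stone' surfaces as [kotʃ] and [kodʒa], with a stem-final [tʃ] ~ [dʒ] alternation.
But 'boat' keeps [tʃ] in both environments ([xetʃ], [xetʃa]), so there is no rule changing /tʃ/ to [dʒ] before the CAUS suffix.
The alternation reflects word-final obstruent devoicing: voiced obstruents become voiceless word-finally. /dʒ/ is underlying.
The one attested form of 'path', [sadʒa], shows underlying /sadʒ/. Applying the same rule word-finally gives [satʃ].

[satʃ]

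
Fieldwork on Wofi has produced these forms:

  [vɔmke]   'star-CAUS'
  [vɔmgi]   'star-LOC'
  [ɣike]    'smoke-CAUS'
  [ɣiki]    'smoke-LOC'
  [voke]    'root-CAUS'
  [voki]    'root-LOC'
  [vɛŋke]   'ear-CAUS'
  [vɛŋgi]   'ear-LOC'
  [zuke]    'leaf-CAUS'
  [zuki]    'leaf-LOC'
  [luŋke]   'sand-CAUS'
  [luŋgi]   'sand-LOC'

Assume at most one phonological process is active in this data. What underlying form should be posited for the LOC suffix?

The LOC morpheme has two allomorphs, [-gi] and [-ki].
The CAUS suffix, which begins with [k], is invariant after every stem; so [k] is not altered by any rule here.
So the underlying form is /-gi/, and voiced stops become voiceless after a vowel.

/-gi/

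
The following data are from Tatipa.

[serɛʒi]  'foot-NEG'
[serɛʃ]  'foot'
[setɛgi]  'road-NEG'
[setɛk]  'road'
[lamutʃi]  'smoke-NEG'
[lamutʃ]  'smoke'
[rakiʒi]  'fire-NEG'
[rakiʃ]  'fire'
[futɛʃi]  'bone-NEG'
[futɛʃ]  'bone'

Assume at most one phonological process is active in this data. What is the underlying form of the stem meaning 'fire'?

The stem for 'fire' ends in [ʒ] in [rakiʒi] but [ʃ] in [rakiʃ].
But 'bone' keeps [ʃ] in both environments ([futɛʃi], [futɛʃ]), so there is no rule changing /ʃ/ to [ʒ] before the NEG suffix.
So /ʒ/ is underlying, and a rule of word-final obstruent devoicing — voiced obstruents become voiceless word-finally — gives [ʃ].

/rakiʒ/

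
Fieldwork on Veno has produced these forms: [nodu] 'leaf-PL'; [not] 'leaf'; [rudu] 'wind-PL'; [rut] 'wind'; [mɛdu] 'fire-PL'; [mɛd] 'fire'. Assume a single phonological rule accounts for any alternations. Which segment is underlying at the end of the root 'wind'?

/t/

In [rudu] and [rut] the final segment of 'wind' alternates: [d] ~ [t].
Compare 'fire', with invariant [d] in [mɛdu] and [mɛd]: an analysis with underlying /d/ and a rule producing [t] in isolation would wrongly predict alternation here too.
The underlying segment must be /t/; voiceless stops become voiced between vowels, yielding [d] there.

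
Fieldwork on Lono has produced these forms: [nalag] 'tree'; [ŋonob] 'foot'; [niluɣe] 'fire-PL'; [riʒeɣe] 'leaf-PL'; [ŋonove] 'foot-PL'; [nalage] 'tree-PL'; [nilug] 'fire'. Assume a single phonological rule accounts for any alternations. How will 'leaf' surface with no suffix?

[riʒeg]

The root 'fire' surfaces as [nilug] and [niluɣe], with a stem-final [g] ~ [ɣ] alternation.
But 'tree' keeps [g] in both environments ([nalag], [nalage]), so there is no rule changing /g/ to [ɣ] before the PL suffix.
The underlying segment must be /ɣ/; voiced fricatives become stops word-finally, yielding [g] there.
The one attested form of 'leaf', [riʒeɣe], shows underlying /riʒeɣ/. Applying the same rule word-finally gives [riʒeg].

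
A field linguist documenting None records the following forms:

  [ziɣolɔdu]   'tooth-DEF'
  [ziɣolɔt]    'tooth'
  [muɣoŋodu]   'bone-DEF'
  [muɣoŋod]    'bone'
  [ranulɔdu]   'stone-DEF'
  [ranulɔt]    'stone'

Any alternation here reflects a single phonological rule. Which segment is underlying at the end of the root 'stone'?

/t/

The stem for 'stone' ends in [d] in [ranulɔdu] but [t] in [ranulɔt].
The stem 'bone' ([muɣoŋodu], [muɣoŋod]) shows [d] unchanged in both environments, so [d] cannot be basic with [t] derived in isolation.
The underlying segment must be /t/; voiceless stops become voiced between vowels, yielding [d] there.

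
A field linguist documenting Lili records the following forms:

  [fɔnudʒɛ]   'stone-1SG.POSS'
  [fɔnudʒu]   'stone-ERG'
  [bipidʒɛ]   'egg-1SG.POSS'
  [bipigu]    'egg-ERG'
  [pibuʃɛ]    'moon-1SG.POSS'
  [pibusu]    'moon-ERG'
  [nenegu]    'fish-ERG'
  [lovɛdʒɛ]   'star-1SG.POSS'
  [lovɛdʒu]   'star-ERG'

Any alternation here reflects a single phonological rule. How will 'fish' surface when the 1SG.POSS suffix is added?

[nenedʒɛ]

The stem for 'egg' ends in [dʒ] in [bipidʒɛ] but [g] in [bipigu].
If /dʒ/ were underlying and a rule turned it into [g] before the ERG suffix, 'star' would also alternate; but it has [dʒ] in both [lovɛdʒɛ] and [lovɛdʒu].
Therefore /g/ is basic and [dʒ] is derived by palatalization before a front vowel (/g/ and /s/ become palato-alveolar [dʒ] and [ʃ] before a front vowel).
The one attested form of 'fish', [nenegu], shows underlying /neneg/. Applying the same rule before a front vowel gives [nenedʒɛ].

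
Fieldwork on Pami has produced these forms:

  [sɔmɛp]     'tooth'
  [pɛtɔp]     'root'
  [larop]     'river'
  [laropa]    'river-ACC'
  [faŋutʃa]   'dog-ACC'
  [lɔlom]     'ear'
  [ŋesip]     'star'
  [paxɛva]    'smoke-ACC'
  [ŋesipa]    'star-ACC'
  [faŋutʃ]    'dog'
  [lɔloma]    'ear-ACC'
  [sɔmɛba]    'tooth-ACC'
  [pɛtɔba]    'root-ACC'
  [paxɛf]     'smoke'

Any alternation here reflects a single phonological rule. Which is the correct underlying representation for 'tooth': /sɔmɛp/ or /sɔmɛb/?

/sɔmɛb/

In [sɔmɛba] and [sɔmɛp] the final segment of 'tooth' alternates: [b] ~ [p].
But 'star' keeps [p] in both environments ([ŋesipa], [ŋesip]), so there is no rule changing /p/ to [b] before the ACC suffix.
Therefore /b/ is basic and [p] is derived by word-final obstruent devoicing (voiced obstruents become voiceless word-finally).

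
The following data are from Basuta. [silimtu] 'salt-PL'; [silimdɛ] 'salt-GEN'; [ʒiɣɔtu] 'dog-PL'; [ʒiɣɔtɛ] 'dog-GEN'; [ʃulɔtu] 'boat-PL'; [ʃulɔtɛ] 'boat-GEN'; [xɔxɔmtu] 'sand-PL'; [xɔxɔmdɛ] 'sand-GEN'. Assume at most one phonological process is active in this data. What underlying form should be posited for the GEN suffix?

/-dɛ/

The GEN suffix surfaces as [-dɛ] and [-tɛ], depending on the final segment of the stem.
The PL suffix, which begins with [t], is invariant after every stem; so [t] is not altered by any rule here.
The GEN suffix is therefore /-dɛ/ underlyingly, with post-vocalic devoicing: voiced stops become voiceless after a vowel.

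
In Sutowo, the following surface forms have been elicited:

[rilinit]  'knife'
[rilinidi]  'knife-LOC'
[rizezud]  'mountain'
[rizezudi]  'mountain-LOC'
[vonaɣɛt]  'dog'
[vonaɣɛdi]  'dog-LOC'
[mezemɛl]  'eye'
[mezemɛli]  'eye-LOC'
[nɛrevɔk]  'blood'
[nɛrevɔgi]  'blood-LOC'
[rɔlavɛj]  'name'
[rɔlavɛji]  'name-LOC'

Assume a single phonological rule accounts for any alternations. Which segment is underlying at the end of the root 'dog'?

/t/

The root 'dog' surfaces as [vonaɣɛt] and [vonaɣɛdi], with a stem-final [t] ~ [d] alternation.
The stem 'mountain' ([rizezud], [rizezudi]) shows [d] unchanged in both environments, so [d] cannot be basic with [t] derived in isolation.
So /t/ is underlying, and a rule of intervocalic voicing — voiceless stops become voiced between vowels — gives [d].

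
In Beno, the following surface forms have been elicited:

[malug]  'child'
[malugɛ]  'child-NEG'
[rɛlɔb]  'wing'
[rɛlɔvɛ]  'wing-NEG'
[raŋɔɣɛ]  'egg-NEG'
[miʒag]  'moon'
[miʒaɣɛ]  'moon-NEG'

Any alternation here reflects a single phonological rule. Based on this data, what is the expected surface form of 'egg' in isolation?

[raŋɔg]

'moon' shows [g] ~ [ɣ] at the end of the stem ([miʒag] vs [miʒaɣɛ]).
If /g/ were underlying and a rule turned it into [ɣ] before the NEG suffix, 'child' would also alternate; but it has [g] in both [malug] and [malugɛ].
So /ɣ/ is underlying, and a rule of word-final hardening — voiced fricatives become stops word-finally — gives [g].
From [raŋɔɣɛ] the stem 'egg' is /raŋɔɣ/; word-finally this yields [raŋɔg].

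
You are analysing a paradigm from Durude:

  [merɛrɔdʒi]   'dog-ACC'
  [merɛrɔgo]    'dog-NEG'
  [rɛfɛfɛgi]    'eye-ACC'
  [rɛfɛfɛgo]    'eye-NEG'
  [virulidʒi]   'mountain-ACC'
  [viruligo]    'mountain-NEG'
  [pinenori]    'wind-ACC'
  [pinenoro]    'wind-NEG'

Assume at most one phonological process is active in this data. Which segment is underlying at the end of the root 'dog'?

In [merɛrɔdʒi] and [merɛrɔgo] the final segment of 'dog' alternates: [dʒ] ~ [g].
Compare 'eye', with invariant [g] in [rɛfɛfɛgi] and [rɛfɛfɛgo]: an analysis with underlying /g/ and a rule producing [dʒ] before the ACC suffix would wrongly predict alternation here too.
So /dʒ/ is underlying, and a rule of depalatalization — palato-alveolar /dʒ/ becomes [g] when no front vowel follows — gives [g].

/dʒ/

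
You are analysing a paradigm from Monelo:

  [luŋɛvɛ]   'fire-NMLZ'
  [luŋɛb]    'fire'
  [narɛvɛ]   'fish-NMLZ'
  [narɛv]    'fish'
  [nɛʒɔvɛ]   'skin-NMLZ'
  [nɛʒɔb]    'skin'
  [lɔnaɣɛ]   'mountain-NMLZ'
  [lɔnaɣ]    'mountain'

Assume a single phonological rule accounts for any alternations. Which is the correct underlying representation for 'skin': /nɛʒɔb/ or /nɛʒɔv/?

/nɛʒɔb/

The root 'skin' surfaces as [nɛʒɔvɛ] and [nɛʒɔb], with a stem-final [v] ~ [b] alternation.
The stem 'fish' ([narɛvɛ], [narɛv]) shows [v] unchanged in both environments, so [v] cannot be basic with [b] derived in isolation.
The alternation reflects intervocalic spirantization: voiced stops become fricatives between vowels. /b/ is underlying.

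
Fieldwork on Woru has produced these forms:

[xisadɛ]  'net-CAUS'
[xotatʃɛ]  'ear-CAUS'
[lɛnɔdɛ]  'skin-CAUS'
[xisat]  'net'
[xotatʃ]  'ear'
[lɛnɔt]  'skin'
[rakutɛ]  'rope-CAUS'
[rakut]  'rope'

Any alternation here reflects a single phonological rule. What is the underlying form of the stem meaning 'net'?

/xisad/

The stem for 'net' ends in [t] in [xisat] but [d] in [xisadɛ].
Compare 'rope', with invariant [t] in [rakut] and [rakutɛ]: an analysis with underlying /t/ and a rule producing [d] before the CAUS suffix would wrongly predict alternation here too.
The alternation reflects word-final obstruent devoicing: voiced obstruents become voiceless word-finally. /d/ is underlying.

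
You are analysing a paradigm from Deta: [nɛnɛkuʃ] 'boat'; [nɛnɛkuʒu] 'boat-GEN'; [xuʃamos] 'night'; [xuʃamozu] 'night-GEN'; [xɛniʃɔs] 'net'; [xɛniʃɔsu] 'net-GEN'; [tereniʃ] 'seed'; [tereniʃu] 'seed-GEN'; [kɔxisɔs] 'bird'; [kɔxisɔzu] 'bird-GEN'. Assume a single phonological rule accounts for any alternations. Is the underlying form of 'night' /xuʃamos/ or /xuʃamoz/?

/xuʃamoz/

'night' shows [s] ~ [z] at the end of the stem ([xuʃamos] vs [xuʃamozu]).
The stem 'net' ([xɛniʃɔs], [xɛniʃɔsu]) shows [s] unchanged in both environments, so [s] cannot be basic with [z] derived before the GEN suffix.
So /z/ is underlying, and a rule of word-final obstruent devoicing — voiced obstruents become voiceless word-finally — gives [s].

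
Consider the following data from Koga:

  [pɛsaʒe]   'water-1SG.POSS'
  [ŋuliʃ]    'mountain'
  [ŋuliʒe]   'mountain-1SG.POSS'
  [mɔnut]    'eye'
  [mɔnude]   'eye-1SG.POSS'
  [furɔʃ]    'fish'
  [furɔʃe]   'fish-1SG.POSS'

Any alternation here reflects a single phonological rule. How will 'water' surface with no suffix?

The root 'mountain' surfaces as [ŋuliʃ] and [ŋuliʒe], with a stem-final [ʃ] ~ [ʒ] alternation.
If /ʃ/ were underlying and a rule turned it into [ʒ] before the 1SG.POSS suffix, 'fish' would also alternate; but it has [ʃ] in both [furɔʃ] and [furɔʃe].
The underlying segment must be /ʒ/; voiced obstruents become voiceless word-finally, yielding [ʃ] there.
From [pɛsaʒe] the stem 'water' is /pɛsaʒ/; word-finally this yields [pɛsaʃ].

[pɛsaʃ]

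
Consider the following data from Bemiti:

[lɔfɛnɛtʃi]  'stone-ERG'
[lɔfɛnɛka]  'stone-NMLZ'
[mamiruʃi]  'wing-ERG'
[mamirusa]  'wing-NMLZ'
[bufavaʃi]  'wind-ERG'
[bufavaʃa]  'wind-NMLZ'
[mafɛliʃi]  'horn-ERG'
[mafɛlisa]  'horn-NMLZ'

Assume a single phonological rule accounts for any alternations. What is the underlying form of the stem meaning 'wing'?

/mamirus/

The stem for 'wing' ends in [ʃ] in [mamiruʃi] but [s] in [mamirusa].
The stem 'wind' ([bufavaʃi], [bufavaʃa]) shows [ʃ] unchanged in both environments, so [ʃ] cannot be basic with [s] derived before the NMLZ suffix.
Therefore /s/ is basic and [ʃ] is derived by palatalization before a front vowel (/k/ and /s/ become palato-alveolar [tʃ] and [ʃ] before a front vowel).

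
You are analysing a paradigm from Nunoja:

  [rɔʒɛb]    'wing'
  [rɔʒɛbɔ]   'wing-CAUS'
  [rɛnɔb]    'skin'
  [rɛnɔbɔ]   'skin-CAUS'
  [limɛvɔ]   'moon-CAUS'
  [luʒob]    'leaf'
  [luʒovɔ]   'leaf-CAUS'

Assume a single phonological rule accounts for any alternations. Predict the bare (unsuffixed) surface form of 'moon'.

'leaf' shows [b] ~ [v] at the end of the stem ([luʒob] vs [luʒovɔ]).
The stem 'skin' ([rɛnɔb], [rɛnɔbɔ]) shows [b] unchanged in both environments, so [b] cannot be basic with [v] derived before the CAUS suffix.
The underlying segment must be /v/; voiced fricatives become stops word-finally, yielding [b] there.
The one attested form of 'moon', [limɛvɔ], shows underlying /limɛv/. Applying the same rule word-finally gives [limɛb].

[limɛb]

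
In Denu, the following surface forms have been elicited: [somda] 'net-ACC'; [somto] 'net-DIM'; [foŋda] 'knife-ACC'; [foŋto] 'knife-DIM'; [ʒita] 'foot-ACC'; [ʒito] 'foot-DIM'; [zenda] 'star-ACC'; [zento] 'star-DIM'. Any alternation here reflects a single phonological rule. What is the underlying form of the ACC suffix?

/-da/

The ACC suffix surfaces as [-da] and [-ta], depending on the final segment of the stem.
The DIM suffix, which begins with [t], is invariant after every stem; so [t] is not altered by any rule here.
The ACC suffix is therefore /-da/ underlyingly, with post-vocalic devoicing: voiced stops become voiceless after a vowel.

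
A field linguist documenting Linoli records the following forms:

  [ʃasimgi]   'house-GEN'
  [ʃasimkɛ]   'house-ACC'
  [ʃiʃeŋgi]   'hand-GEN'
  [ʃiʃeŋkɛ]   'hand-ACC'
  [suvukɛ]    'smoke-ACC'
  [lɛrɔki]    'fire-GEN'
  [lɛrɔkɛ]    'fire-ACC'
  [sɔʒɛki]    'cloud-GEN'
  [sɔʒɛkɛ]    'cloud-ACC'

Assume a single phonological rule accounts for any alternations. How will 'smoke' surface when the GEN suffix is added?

The GEN morpheme has two allomorphs, [-gi] and [-ki].
The ACC suffix, which begins with [k], is invariant after every stem; so [k] is not altered by any rule here.
So the underlying form is /-gi/, and voiced stops become voiceless after a vowel.
After 'smoke', which ends in a vowel, the suffix surfaces as [-ki], giving [suvuki].

[suvuki]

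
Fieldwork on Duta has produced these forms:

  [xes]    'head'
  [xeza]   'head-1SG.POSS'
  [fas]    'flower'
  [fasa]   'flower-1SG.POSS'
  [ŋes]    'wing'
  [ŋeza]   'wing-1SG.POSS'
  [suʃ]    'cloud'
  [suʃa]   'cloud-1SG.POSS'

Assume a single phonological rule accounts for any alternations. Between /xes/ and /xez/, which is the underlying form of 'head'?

In [xes] and [xeza] the final segment of 'head' alternates: [s] ~ [z].
If /s/ were underlying and a rule turned it into [z] before the 1SG.POSS suffix, 'flower' would also alternate; but it has [s] in both [fas] and [fasa].
Therefore /z/ is basic and [s] is derived by word-final obstruent devoicing (voiced obstruents become voiceless word-finally).

/xez/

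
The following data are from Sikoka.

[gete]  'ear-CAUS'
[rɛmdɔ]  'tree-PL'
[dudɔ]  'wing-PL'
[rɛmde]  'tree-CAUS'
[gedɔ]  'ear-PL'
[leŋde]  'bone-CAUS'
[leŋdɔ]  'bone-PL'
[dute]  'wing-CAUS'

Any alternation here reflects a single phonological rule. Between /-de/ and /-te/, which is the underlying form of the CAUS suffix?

/-te/

The CAUS morpheme has two allomorphs, [-de] and [-te].
By contrast the PL suffix keeps its initial [d] throughout — that segment must be underlying.
The CAUS suffix is therefore /-te/ underlyingly, with post-nasal voicing: voiceless stops become voiced after a nasal.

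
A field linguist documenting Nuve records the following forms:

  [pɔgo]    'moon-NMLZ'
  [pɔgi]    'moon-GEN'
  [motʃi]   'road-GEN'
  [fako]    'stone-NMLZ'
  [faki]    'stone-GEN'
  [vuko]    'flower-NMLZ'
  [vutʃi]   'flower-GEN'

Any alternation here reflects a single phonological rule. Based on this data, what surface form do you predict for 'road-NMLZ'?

'flower' shows [k] ~ [tʃ] at the end of the stem ([vuko] vs [vutʃi]).
Compare 'stone', with invariant [k] in [fako] and [faki]: an analysis with underlying /k/ and a rule producing [tʃ] before the GEN suffix would wrongly predict alternation here too.
So /tʃ/ is underlying, and a rule of depalatalization — palato-alveolar /tʃ/ becomes [k] when no front vowel follows — gives [k].
The one attested form of 'road', [motʃi], shows underlying /motʃ/. Applying the same rule when no front vowel follows gives [moko].

[moko]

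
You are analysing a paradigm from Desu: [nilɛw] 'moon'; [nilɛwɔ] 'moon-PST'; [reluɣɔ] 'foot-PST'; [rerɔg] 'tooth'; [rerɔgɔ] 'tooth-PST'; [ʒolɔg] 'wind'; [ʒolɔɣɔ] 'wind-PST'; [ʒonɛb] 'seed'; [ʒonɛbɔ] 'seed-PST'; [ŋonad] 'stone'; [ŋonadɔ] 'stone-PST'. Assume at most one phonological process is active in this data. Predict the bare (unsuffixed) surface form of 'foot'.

[relug]

'wind' shows [g] ~ [ɣ] at the end of the stem ([ʒolɔg] vs [ʒolɔɣɔ]).
If /g/ were underlying and a rule turned it into [ɣ] before the PST suffix, 'tooth' would also alternate; but it has [g] in both [rerɔg] and [rerɔgɔ].
The alternation reflects word-final hardening: voiced fricatives become stops word-finally. /ɣ/ is underlying.
The one attested form of 'foot', [reluɣɔ], shows underlying /reluɣ/. Applying the same rule word-finally gives [relug].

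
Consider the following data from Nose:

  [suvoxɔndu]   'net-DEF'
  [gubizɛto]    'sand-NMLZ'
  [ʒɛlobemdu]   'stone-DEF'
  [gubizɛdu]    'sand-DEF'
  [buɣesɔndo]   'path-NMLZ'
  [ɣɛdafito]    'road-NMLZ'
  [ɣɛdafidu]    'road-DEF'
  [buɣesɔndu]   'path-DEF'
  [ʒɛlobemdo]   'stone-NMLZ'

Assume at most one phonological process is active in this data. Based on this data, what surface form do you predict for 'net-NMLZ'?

[suvoxɔndo]

The NMLZ morpheme has two allomorphs, [-do] and [-to].
The DEF suffix, which begins with [d], is invariant after every stem; so [d] is not altered by any rule here.
The NMLZ suffix is therefore /-to/ underlyingly, with post-nasal voicing: voiceless stops become voiced after a nasal.
After 'net', which ends in a nasal, the suffix surfaces as [-do], giving [suvoxɔndo].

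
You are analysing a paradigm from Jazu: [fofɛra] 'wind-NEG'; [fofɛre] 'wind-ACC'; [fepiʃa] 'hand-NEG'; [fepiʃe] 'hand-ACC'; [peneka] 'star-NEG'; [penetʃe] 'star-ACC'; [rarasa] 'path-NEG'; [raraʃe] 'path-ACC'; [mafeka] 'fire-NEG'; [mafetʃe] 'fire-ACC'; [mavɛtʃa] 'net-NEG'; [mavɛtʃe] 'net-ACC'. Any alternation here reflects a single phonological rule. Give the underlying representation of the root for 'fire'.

'fire' shows [k] ~ [tʃ] at the end of the stem ([mafeka] vs [mafetʃe]).
Compare 'net', with invariant [tʃ] in [mavɛtʃa] and [mavɛtʃe]: an analysis with underlying /tʃ/ and a rule producing [k] before the NEG suffix would wrongly predict alternation here too.
The alternation reflects palatalization before a front vowel: /k/ and /s/ become palato-alveolar [tʃ] and [ʃ] before a front vowel. /k/ is underlying.
So 'fire' = /mafek/.

/mafek/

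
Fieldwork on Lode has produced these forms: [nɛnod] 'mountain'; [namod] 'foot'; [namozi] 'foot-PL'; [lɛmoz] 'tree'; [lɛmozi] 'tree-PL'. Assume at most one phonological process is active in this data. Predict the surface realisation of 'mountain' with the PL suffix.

'foot' shows [d] ~ [z] at the end of the stem ([namod] vs [namozi]).
If /z/ were underlying and a rule turned it into [d] in isolation, 'tree' would also alternate; but it has [z] in both [lɛmoz] and [lɛmozi].
The underlying segment must be /d/; voiced stops become fricatives between vowels, yielding [z] there.
The one attested form of 'mountain', [nɛnod], shows underlying /nɛnod/. Applying the same rule between vowels gives [nɛnozi].

[nɛnozi]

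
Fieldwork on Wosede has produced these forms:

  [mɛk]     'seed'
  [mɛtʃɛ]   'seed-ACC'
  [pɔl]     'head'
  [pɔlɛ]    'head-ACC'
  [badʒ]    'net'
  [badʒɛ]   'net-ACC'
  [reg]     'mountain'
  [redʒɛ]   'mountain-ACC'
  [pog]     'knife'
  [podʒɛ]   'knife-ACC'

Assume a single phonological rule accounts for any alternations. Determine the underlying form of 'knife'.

The root 'knife' surfaces as [pog] and [podʒɛ], with a stem-final [g] ~ [dʒ] alternation.
The stem 'net' ([badʒ], [badʒɛ]) shows [dʒ] unchanged in both environments, so [dʒ] cannot be basic with [g] derived in isolation.
The underlying segment must be /g/; /k/ and /g/ become palato-alveolar [tʃ] and [dʒ] before a front vowel, yielding [dʒ] there.

/pog/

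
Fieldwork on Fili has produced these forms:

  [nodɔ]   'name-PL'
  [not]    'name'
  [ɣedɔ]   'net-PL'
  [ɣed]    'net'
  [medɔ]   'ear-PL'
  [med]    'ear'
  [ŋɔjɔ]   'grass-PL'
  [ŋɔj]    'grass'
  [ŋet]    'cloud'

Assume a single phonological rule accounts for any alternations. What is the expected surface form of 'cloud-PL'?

In [nodɔ] and [not] the final segment of 'name' alternates: [d] ~ [t].
But 'ear' keeps [d] in both environments ([medɔ], [med]), so there is no rule changing /d/ to [t] in isolation.
So /t/ is underlying, and a rule of intervocalic voicing — voiceless stops become voiced between vowels — gives [d].
The one attested form of 'cloud', [ŋet], shows underlying /ŋet/. Applying the same rule between vowels gives [ŋedɔ].

[ŋedɔ]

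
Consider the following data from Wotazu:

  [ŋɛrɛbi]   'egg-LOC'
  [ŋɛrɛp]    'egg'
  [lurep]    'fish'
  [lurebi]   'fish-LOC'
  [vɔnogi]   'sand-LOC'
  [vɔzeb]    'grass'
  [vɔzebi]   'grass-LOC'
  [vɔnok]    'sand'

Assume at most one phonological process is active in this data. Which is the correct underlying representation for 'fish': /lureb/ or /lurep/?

'fish' shows [b] ~ [p] at the end of the stem ([lurebi] vs [lurep]).
If /b/ were underlying and a rule turned it into [p] in isolation, 'grass' would also alternate; but it has [b] in both [vɔzebi] and [vɔzeb].
Therefore /p/ is basic and [b] is derived by intervocalic voicing (voiceless stops become voiced between vowels).

/lurep/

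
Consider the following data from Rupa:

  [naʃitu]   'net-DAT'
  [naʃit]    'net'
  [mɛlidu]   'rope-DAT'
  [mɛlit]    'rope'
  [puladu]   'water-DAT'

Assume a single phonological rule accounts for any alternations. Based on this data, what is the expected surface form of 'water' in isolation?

[pulat]

The stem for 'rope' ends in [d] in [mɛlidu] but [t] in [mɛlit].
The stem 'net' ([naʃitu], [naʃit]) shows [t] unchanged in both environments, so [t] cannot be basic with [d] derived before the DAT suffix.
The underlying segment must be /d/; voiced obstruents become voiceless word-finally, yielding [t] there.
From [puladu] the stem 'water' is /pulad/; word-finally this yields [pulat].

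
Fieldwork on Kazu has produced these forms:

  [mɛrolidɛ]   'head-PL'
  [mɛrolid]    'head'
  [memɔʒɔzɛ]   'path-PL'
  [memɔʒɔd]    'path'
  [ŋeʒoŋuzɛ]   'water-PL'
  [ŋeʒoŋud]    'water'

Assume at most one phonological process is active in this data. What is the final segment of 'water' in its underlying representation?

/z/

'water' shows [z] ~ [d] at the end of the stem ([ŋeʒoŋuzɛ] vs [ŋeʒoŋud]).
Compare 'head', with invariant [d] in [mɛrolidɛ] and [mɛrolid]: an analysis with underlying /d/ and a rule producing [z] before the PL suffix would wrongly predict alternation here too.
So /z/ is underlying, and a rule of word-final hardening — voiced fricatives become stops word-finally — gives [d].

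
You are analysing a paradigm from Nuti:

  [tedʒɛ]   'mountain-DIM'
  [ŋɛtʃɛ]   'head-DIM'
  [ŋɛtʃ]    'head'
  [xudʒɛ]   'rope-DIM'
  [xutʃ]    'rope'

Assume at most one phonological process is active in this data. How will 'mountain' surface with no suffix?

The root 'rope' surfaces as [xudʒɛ] and [xutʃ], with a stem-final [dʒ] ~ [tʃ] alternation.
If /tʃ/ were underlying and a rule turned it into [dʒ] before the DIM suffix, 'head' would also alternate; but it has [tʃ] in both [ŋɛtʃɛ] and [ŋɛtʃ].
So /dʒ/ is underlying, and a rule of word-final obstruent devoicing — voiced obstruents become voiceless word-finally — gives [tʃ].
From [tedʒɛ] the stem 'mountain' is /tedʒ/; word-finally this yields [tetʃ].

[tetʃ]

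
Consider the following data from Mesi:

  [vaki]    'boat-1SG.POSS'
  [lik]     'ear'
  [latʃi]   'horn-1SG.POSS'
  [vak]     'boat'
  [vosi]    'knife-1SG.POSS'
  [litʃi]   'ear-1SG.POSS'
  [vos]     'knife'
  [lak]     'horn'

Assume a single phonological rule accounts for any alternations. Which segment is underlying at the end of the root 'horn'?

The root 'horn' surfaces as [latʃi] and [lak], with a stem-final [tʃ] ~ [k] alternation.
If /k/ were underlying and a rule turned it into [tʃ] before the 1SG.POSS suffix, 'boat' would also alternate; but it has [k] in both [vaki] and [vak].
The alternation reflects depalatalization: palato-alveolar /tʃ/ becomes [k] when no front vowel follows. /tʃ/ is underlying.

/tʃ/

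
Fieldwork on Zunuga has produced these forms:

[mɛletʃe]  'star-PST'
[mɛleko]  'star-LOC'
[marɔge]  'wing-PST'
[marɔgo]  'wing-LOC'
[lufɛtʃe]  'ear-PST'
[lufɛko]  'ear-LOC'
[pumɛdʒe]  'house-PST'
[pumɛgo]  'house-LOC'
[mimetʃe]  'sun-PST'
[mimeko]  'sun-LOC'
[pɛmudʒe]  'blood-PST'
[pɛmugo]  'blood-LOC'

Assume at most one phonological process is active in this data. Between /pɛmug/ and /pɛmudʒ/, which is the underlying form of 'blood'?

In [pɛmudʒe] and [pɛmugo] the final segment of 'blood' alternates: [dʒ] ~ [g].
But 'wing' keeps [g] in both environments ([marɔge], [marɔgo]), so there is no rule changing /g/ to [dʒ] before the PST suffix.
So /dʒ/ is underlying, and a rule of depalatalization — palato-alveolar /tʃ/ and /dʒ/ become [k] and [g] when no front vowel follows — gives [g].

/pɛmudʒ/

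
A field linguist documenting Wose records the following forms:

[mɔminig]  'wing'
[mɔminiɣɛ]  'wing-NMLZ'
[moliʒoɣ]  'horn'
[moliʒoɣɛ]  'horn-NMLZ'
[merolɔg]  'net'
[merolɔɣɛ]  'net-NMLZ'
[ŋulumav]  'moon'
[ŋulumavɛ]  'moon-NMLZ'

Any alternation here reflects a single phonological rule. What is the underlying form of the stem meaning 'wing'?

/mɔminig/

The root 'wing' surfaces as [mɔminig] and [mɔminiɣɛ], with a stem-final [g] ~ [ɣ] alternation.
The stem 'horn' ([moliʒoɣ], [moliʒoɣɛ]) shows [ɣ] unchanged in both environments, so [ɣ] cannot be basic with [g] derived in isolation.
Therefore /g/ is basic and [ɣ] is derived by intervocalic spirantization (voiced stops become fricatives between vowels).
The underlying form of 'wing' is therefore /mɔminig/.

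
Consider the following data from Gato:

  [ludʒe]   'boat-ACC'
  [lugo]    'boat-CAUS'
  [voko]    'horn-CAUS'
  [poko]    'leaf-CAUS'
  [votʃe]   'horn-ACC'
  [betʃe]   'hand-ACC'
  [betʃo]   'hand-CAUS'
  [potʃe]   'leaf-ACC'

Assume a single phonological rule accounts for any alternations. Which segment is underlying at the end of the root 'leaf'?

In [potʃe] and [poko] the final segment of 'leaf' alternates: [tʃ] ~ [k].
If /tʃ/ were underlying and a rule turned it into [k] before the CAUS suffix, 'hand' would also alternate; but it has [tʃ] in both [betʃe] and [betʃo].
The underlying segment must be /k/; /k/ and /g/ become palato-alveolar [tʃ] and [dʒ] before a front vowel, yielding [tʃ] there.

/k/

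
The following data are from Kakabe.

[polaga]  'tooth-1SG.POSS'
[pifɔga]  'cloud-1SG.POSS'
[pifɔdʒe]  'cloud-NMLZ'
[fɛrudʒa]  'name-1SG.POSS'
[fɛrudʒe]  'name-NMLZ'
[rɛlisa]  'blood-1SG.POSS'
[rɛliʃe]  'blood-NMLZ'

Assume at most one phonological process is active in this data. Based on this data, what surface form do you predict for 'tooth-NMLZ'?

[poladʒe]

The root 'cloud' surfaces as [pifɔga] and [pifɔdʒe], with a stem-final [g] ~ [dʒ] alternation.
The stem 'name' ([fɛrudʒa], [fɛrudʒe]) shows [dʒ] unchanged in both environments, so [dʒ] cannot be basic with [g] derived before the 1SG.POSS suffix.
The alternation reflects palatalization before a front vowel: /g/ and /s/ become palato-alveolar [dʒ] and [ʃ] before a front vowel. /g/ is underlying.
From [polaga] the stem 'tooth' is /polag/; before a front vowel this yields [poladʒe].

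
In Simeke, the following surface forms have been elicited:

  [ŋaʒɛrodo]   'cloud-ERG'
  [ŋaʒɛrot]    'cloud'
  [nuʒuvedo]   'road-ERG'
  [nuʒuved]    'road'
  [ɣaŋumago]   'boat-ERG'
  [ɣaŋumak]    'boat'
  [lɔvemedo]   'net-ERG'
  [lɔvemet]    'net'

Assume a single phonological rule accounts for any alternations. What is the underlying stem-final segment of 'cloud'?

/t/

'cloud' shows [d] ~ [t] at the end of the stem ([ŋaʒɛrodo] vs [ŋaʒɛrot]).
Compare 'road', with invariant [d] in [nuʒuvedo] and [nuʒuved]: an analysis with underlying /d/ and a rule producing [t] in isolation would wrongly predict alternation here too.
The alternation reflects intervocalic voicing: voiceless stops become voiced between vowels. /t/ is underlying.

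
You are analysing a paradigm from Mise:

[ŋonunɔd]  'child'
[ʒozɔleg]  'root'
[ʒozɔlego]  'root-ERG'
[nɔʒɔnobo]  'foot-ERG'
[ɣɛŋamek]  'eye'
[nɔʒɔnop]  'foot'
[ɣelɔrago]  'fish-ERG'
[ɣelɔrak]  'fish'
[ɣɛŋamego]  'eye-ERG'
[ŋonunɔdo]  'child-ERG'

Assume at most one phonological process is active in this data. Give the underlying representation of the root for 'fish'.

/ɣelɔrak/

'fish' shows [k] ~ [g] at the end of the stem ([ɣelɔrak] vs [ɣelɔrago]).
The stem 'root' ([ʒozɔleg], [ʒozɔlego]) shows [g] unchanged in both environments, so [g] cannot be basic with [k] derived in isolation.
Therefore /k/ is basic and [g] is derived by intervocalic voicing (voiceless stops become voiced between vowels).
The underlying form of 'fish' is therefore /ɣelɔrak/.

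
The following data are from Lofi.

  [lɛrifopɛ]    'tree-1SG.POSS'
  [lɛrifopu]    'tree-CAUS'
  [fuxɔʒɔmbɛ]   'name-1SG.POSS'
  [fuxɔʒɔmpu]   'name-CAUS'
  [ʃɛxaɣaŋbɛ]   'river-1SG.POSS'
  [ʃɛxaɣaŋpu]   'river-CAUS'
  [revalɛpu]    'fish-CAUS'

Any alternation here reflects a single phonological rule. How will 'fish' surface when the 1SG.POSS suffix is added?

[revalɛpɛ]

The 1SG.POSS morpheme has two allomorphs, [-bɛ] and [-pɛ].
By contrast the CAUS suffix keeps its initial [p] throughout — that segment must be underlying.
So the underlying form is /-bɛ/, and voiced stops become voiceless after a vowel.
After 'fish', which ends in a vowel, the suffix surfaces as [-pɛ], giving [revalɛpɛ].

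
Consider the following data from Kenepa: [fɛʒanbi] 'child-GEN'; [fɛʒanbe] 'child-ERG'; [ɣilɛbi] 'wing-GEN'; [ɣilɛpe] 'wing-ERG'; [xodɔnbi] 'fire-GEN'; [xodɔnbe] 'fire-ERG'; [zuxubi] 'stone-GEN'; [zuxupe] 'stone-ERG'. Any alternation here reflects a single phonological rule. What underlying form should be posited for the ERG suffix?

The ERG morpheme has two allomorphs, [-be] and [-pe].
By contrast the GEN suffix keeps its initial [b] throughout — that segment must be underlying.
The ERG suffix is therefore /-pe/ underlyingly, with post-nasal voicing: voiceless stops become voiced after a nasal.

/-pe/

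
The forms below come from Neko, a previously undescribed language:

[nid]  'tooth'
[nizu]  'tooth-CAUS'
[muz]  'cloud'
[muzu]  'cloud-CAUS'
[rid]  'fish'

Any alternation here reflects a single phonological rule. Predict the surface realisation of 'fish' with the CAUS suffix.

The root 'tooth' surfaces as [nid] and [nizu], with a stem-final [d] ~ [z] alternation.
If /z/ were underlying and a rule turned it into [d] in isolation, 'cloud' would also alternate; but it has [z] in both [muz] and [muzu].
The alternation reflects intervocalic spirantization: voiced stops become fricatives between vowels. /d/ is underlying.
From [rid] the stem 'fish' is /rid/; between vowels this yields [rizu].

[rizu]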